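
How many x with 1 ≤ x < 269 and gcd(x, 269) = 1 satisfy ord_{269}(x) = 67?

66

φ(269) = 269 − 1 = 268 = 2^2 · 67.
Since (Z/269Z)^× is cyclic of order 268, the number of elements of order d is φ(d) when d | 268 and 0 otherwise.
67 | 268, and φ(67) = 67 − 1 = 66.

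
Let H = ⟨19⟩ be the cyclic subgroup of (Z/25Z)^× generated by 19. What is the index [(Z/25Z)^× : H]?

2

Since 19 ∈ (Z/25Z)^×, its order divides φ(25) = φ(5^2) = 5·(5−1) = 20 = 2^2 · 5.
Divisors of 20: 1, 2, 4, 5, 10, 20.
Check 19^d mod 25 for each divisor in increasing order:
19^1 ≡ 19 (mod 25)
19^2 ≡ 11 (mod 25)
19^4 ≡ 21 (mod 25)
19^5 ≡ 24 (mod 25)
19^10 ≡ 1 (mod 25) ✓
So ord_25(19) = 10, hence |⟨19⟩| = 10.
The index is φ(25) / ord(19) = 20 / 10 = 2.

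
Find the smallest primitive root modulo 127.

φ(127) = 127 − 1 = 126 = 2 · 3^2 · 7.
Test candidates g = 2, 3, … against the prime factors q ∈ {2, 3, 7} of φ(127): g is a generator iff g^(126/q) ≢ 1 for every such q.
g = 2: 2^63 ≡ 1 — hits 1, so not a primitive root.
g = 3: 3^63 ≡ 126; 3^42 ≡ 107; 3^18 ≡ 4 — none is 1, so 3 is a primitive root.
The smallest primitive root modulo 127 is 3.

3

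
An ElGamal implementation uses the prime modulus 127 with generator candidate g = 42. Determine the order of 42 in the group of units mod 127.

63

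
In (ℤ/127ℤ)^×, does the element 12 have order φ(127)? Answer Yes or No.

Yes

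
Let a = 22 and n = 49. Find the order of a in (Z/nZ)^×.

7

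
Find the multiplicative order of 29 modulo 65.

6

ord(29) | φ(65) = φ(5·13) = (5−1)·(13−1) = 4·12 = 48 = 2^4 · 3.
Divisors of 48: 1, 2, 3, 4, 6, 8, 12, 16, 24, 48.
Evaluate successive powers at the divisors of 48:
29^1 ≡ 29 (mod 65)
29^2 ≡ 61 (mod 65)
29^3 ≡ 14 (mod 65)
29^4 ≡ 16 (mod 65)
29^6 ≡ 1 (mod 65) ✓
The smallest such exponent is 6, so the order of 29 is 6.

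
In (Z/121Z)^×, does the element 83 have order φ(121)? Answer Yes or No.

φ(121) = φ(11^2) = 11·(11−1) = 110 = 2 · 5 · 11.
An element g generates (Z/121Z)^× iff g^(110/q) ≢ 1 (mod 121) for each prime q ∈ {2, 5, 11}.
83^55 ≡ 120 (mod 121)  [q = 2: ≢ 1 ✓]
83^22 ≡ 3 (mod 121)  [q = 5: ≢ 1 ✓]
83^10 ≡ 23 (mod 121)  [q = 11: ≢ 1 ✓]
All checks pass, so 83 has order 110 and is a primitive root modulo 121.

Yes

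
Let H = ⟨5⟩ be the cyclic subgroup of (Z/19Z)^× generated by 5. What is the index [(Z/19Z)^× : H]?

2

ord(5) | φ(19) = 19 − 1 = 18 = 2 · 3^2.
Divisors of 18: 1, 2, 3, 6, 9, 18.
Test each divisor d:
5^1 ≡ 5
5^2 ≡ 6
5^3 ≡ 11
5^6 ≡ 7
5^9 ≡ 1
Thus |⟨5⟩| = ord(5) = 9.
Index = |(Z/19Z)^×| / |⟨5⟩| = 18 / 9 = 2.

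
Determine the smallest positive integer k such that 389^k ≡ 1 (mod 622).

ord(389) | φ(622) = φ(2)·φ(311) = 1·310 = 310 = 2 · 5 · 31.
Divisors of 310: 1, 2, 5, 10, 31, 62, 155, 310.
Evaluate successive powers at the divisors of 310:
389^1 ≡ 389
389^2 ≡ 175
389^5 ≡ 581
389^10 ≡ 437
389^31 ≡ 317
389^62 ≡ 347
389^155 ≡ 1
The smallest such exponent is 155, so the order of 389 is 155.

155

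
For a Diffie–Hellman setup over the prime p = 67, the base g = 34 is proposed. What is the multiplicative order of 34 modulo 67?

66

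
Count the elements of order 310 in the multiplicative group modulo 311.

120

φ(311) = 311 − 1 = 310 = 2 · 5 · 31.
In a cyclic group of order 310, there are φ(d) elements of order d for each divisor d of 310, and zero for non-divisors.
310 = 2 · 5 · 31 divides 310, and φ(310) = 120.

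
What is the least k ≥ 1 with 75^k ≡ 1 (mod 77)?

Since 75 ∈ (Z/77Z)^×, its order divides φ(77) = φ(7·11) = (7−1)·(11−1) = 6·10 = 60 = 2^2 · 3 · 5.
Divisors of 60: 1, 2, 3, 4, 5, 6, 10, 12, 15, 20, 30, 60.
Compute 75^d (mod 77) for the divisors d until we hit 1:
75^1 ≡ 75 (mod 77)
75^2 ≡ 4 (mod 77)
75^3 ≡ 69 (mod 77)
75^4 ≡ 16 (mod 77)
75^5 ≡ 45 (mod 77)
75^6 ≡ 64 (mod 77)
75^10 ≡ 23 (mod 77)
75^12 ≡ 15 (mod 77)
75^15 ≡ 34 (mod 77)
75^20 ≡ 67 (mod 77)
75^30 ≡ 1 (mod 77) ✓
So ord_77(75) = 30.

30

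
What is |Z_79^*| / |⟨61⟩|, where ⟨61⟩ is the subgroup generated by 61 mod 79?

The order of 61 must divide φ(79) = 79 − 1 = 78 = 2 · 3 · 13.
Divisors of 78: 1, 2, 3, 6, 13, 26, 39, 78.
Evaluate successive powers at the divisors of 78:
61^1 ≡ 61
61^2 ≡ 8
61^3 ≡ 14
61^6 ≡ 38
61^13 ≡ 78
61^26 ≡ 1
So ord_79(61) = 26, hence |⟨61⟩| = 26.
[(Z/79Z)^× : ⟨61⟩] = 78/26 = 3.

3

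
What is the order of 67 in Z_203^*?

42

ord(67) | φ(203) = φ(7·29) = (7−1)·(29−1) = 6·28 = 168 = 2^3 · 3 · 7.
Divisors of 168: 1, 2, 3, 4, 6, 7, 8, 12, 14, 21, 24, 28, 42, 56, 84, 168.
Evaluate successive powers at the divisors of 168:
67^1 ≡ 67
67^2 ≡ 23
67^3 ≡ 120
67^4 ≡ 123
67^6 ≡ 190
67^7 ≡ 144
67^8 ≡ 107
67^12 ≡ 169
67^14 ≡ 30
67^21 ≡ 57
67^24 ≡ 141
67^28 ≡ 88
67^42 ≡ 1
So ord_203(67) = 42.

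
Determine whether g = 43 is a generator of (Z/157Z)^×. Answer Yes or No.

Yes

φ(157) = 157 − 1 = 156 = 2^2 · 3 · 13.
Test 43^(156/q) mod 157 for each prime factor q of 156:
43^78 ≡ 156 (mod 157)  [q = 2: ≢ 1 ✓]
43^52 ≡ 144 (mod 157)  [q = 3: ≢ 1 ✓]
43^12 ≡ 39 (mod 157)  [q = 13: ≢ 1 ✓]
All checks pass, so 43 has order 156 and is a primitive root modulo 157.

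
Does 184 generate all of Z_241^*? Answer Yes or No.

φ(241) = 241 − 1 = 240 = 2^4 · 3 · 5.
Test 184^(240/q) mod 241 for each prime factor q of 240:
184^120 ≡ 240 (mod 241)  [q = 2: ≢ 1 ✓]
184^80 ≡ 1 (mod 241)  [q = 3: ≡ 1 ✗]
184^48 ≡ 87 (mod 241)  [q = 5: ≢ 1 ✓]
Since 184^80 ≡ 1, the order of 184 divides 80 < 240, so 184 is not a primitive root.

No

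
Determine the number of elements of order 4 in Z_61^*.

φ(61) = 61 − 1 = 60 = 2^2 · 3 · 5.
In a cyclic group of order 60, there are φ(d) elements of order d for each divisor d of 60, and zero for non-divisors.
4 = 2^2 divides 60, and φ(4) = 2.

2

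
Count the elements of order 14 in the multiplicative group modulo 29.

6

φ(29) = 29 − 1 = 28 = 2^2 · 7.
In a cyclic group of order 28, there are φ(d) elements of order d for each divisor d of 28, and zero for non-divisors.
14 = 2 · 7 divides 28, and φ(14) = 6.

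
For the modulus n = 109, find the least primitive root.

φ(109) = 109 − 1 = 108 = 2^2 · 3^3.
Test candidates g = 2, 3, … against the prime factors q ∈ {2, 3} of φ(109): g is a generator iff g^(108/q) ≢ 1 for every such q.
g = 2: 2^54 ≡ 108; 2^36 ≡ 1 — hits 1, so not a primitive root.
g = 3: 3^54 ≡ 1 — hits 1, so not a primitive root.
g = 4: 4^54 ≡ 1 — hits 1, so not a primitive root.
g = 5: 5^54 ≡ 1 — hits 1, so not a primitive root.
g = 6: 6^54 ≡ 108; 6^36 ≡ 63 — none is 1, so 6 is a primitive root.
So 6 is the smallest generator of (Z/109Z)^×.

6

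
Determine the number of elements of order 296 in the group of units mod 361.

φ(361) = φ(19^2) = 19·(19−1) = 342 = 2 · 3^2 · 19.
(Z/361Z)^× is cyclic (|G| = 342); a cyclic group of order m has exactly φ(d) elements of each order d | m, and none otherwise.
296 does not divide 342, so no element of (Z/361Z)^× has order 296.

0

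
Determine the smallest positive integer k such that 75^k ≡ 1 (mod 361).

Since 75 ∈ (Z/361Z)^×, its order divides φ(361) = φ(19^2) = 19·(19−1) = 342 = 2 · 3^2 · 19.
Divisors of 342: 1, 2, 3, 6, 9, 18, 19, 38, 57, 114, 171, 342.
Test each divisor d:
75^1 ≡ 75 (mod 361)
75^2 ≡ 210 (mod 361)
75^3 ≡ 227 (mod 361)
75^6 ≡ 267 (mod 361)
75^9 ≡ 322 (mod 361)
75^18 ≡ 77 (mod 361)
75^19 ≡ 360 (mod 361)
75^38 ≡ 1 (mod 361) ✓
Hence ord(75) = 38.

38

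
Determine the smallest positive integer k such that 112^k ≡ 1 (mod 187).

ord(112) | φ(187) = φ(11·17) = (11−1)·(17−1) = 10·16 = 160 = 2^5 · 5.
Divisors of 160: 1, 2, 4, 5, 8, 10, 16, 20, 32, 40, 80, 160.
Compute 112^d (mod 187) for the divisors d until we hit 1:
112^1 ≡ 112 (mod 187)
112^2 ≡ 15 (mod 187)
112^4 ≡ 38 (mod 187)
112^5 ≡ 142 (mod 187)
112^8 ≡ 135 (mod 187)
112^10 ≡ 155 (mod 187)
112^16 ≡ 86 (mod 187)
112^20 ≡ 89 (mod 187)
112^32 ≡ 103 (mod 187)
112^40 ≡ 67 (mod 187)
112^80 ≡ 1 (mod 187) ✓
The smallest such exponent is 80, so the order of 112 is 80.

80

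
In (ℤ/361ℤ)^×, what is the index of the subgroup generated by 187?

2

By Lagrange's theorem, ord_361(187) divides φ(361) = φ(19^2) = 19·(19−1) = 342 = 2 · 3^2 · 19.
Divisors of 342: 1, 2, 3, 6, 9, 18, 19, 38, 57, 114, 171, 342.
Compute 187^d (mod 361) for the divisors d until we hit 1:
187^1 ≡ 187
187^2 ≡ 313
187^3 ≡ 49
187^6 ≡ 235
187^9 ≡ 324
187^18 ≡ 286
187^19 ≡ 54
187^38 ≡ 28
187^57 ≡ 68
187^114 ≡ 292
187^171 ≡ 1
The order of 187 is 171, so the subgroup it generates has 171 elements.
[(Z/361Z)^× : ⟨187⟩] = 342/171 = 2.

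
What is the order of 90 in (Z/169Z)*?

By Lagrange's theorem, ord_169(90) divides φ(169) = φ(13^2) = 13·(13−1) = 156 = 2^2 · 3 · 13.
Divisors of 156: 1, 2, 3, 4, 6, 12, 13, 26, 39, 52, 78, 156.
Test each divisor d:
90^1 ≡ 90 (mod 169)
90^2 ≡ 157 (mod 169)
90^3 ≡ 103 (mod 169)
90^4 ≡ 144 (mod 169)
90^6 ≡ 131 (mod 169)
90^12 ≡ 92 (mod 169)
90^13 ≡ 168 (mod 169)
90^26 ≡ 1 (mod 169) ✓
So ord_169(90) = 26.

26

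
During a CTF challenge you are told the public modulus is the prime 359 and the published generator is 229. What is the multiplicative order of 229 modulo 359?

179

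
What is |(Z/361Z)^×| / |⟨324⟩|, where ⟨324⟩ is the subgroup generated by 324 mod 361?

By Lagrange's theorem, ord_361(324) divides φ(361) = φ(19^2) = 19·(19−1) = 342 = 2 · 3^2 · 19.
Divisors of 342: 1, 2, 3, 6, 9, 18, 19, 38, 57, 114, 171, 342.
Compute 324^d (mod 361) for the divisors d until we hit 1:
324^1 ≡ 324 (mod 361)
324^2 ≡ 286 (mod 361)
324^3 ≡ 248 (mod 361)
324^6 ≡ 134 (mod 361)
324^9 ≡ 20 (mod 361)
324^18 ≡ 39 (mod 361)
324^19 ≡ 1 (mod 361) ✓
Thus |⟨324⟩| = ord(324) = 19.
Index = |(Z/361Z)^×| / |⟨324⟩| = 342 / 19 = 18.

18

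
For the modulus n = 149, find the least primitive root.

2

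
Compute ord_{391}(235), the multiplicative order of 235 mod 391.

Since 235 ∈ (Z/391Z)^×, its order divides φ(391) = φ(17·23) = (17−1)·(23−1) = 16·22 = 352 = 2^5 · 11.
Divisors of 352: 1, 2, 4, 8, 11, 16, 22, 32, 44, 88, 176, 352.
Evaluate successive powers at the divisors of 352:
235^1 ≡ 235 (mod 391)
235^2 ≡ 94 (mod 391)
235^4 ≡ 234 (mod 391)
235^8 ≡ 16 (mod 391)
235^11 ≡ 367 (mod 391)
235^16 ≡ 256 (mod 391)
235^22 ≡ 185 (mod 391)
235^32 ≡ 239 (mod 391)
235^44 ≡ 208 (mod 391)
235^88 ≡ 254 (mod 391)
235^176 ≡ 1 (mod 391) ✓
So ord_391(235) = 176.

176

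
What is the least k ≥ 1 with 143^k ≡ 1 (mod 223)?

111

The order of 143 must divide φ(223) = 223 − 1 = 222 = 2 · 3 · 37.
Divisors of 222: 1, 2, 3, 6, 37, 74, 111, 222.
Evaluate successive powers at the divisors of 222:
143^1 ≡ 143
143^2 ≡ 156
143^3 ≡ 8
143^6 ≡ 64
143^37 ≡ 183
143^74 ≡ 39
143^111 ≡ 1
Hence ord(143) = 111.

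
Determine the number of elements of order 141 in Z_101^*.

φ(101) = 101 − 1 = 100 = 2^2 · 5^2.
In a cyclic group of order 100, there are φ(d) elements of order d for each divisor d of 100, and zero for non-divisors.
Since 141 ∤ 100, the count is 0.

0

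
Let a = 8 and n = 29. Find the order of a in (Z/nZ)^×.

Since 8 ∈ (Z/29Z)^×, its order divides φ(29) = 29 − 1 = 28 = 2^2 · 7.
Divisors of 28: 1, 2, 4, 7, 14, 28.
Compute 8^d (mod 29) for the divisors d until we hit 1:
8^1 ≡ 8 (mod 29)
8^2 ≡ 6 (mod 29)
8^4 ≡ 7 (mod 29)
8^7 ≡ 17 (mod 29)
8^14 ≡ 28 (mod 29)
8^28 ≡ 1 (mod 29) ✓
Hence ord(8) = 28.

28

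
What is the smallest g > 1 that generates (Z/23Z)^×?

5

φ(23) = 23 − 1 = 22 = 2 · 11.
Test candidates g = 2, 3, … against the prime factors q ∈ {2, 11} of φ(23): g is a generator iff g^(22/q) ≢ 1 for every such q.
g = 2: 2^11 ≡ 1 — hits 1, so not a primitive root.
g = 3: 3^11 ≡ 1 — hits 1, so not a primitive root.
g = 4: 4^11 ≡ 1 — hits 1, so not a primitive root.
g = 5: 5^11 ≡ 22; 5^2 ≡ 2 — none is 1, so 5 is a primitive root.
Hence the least primitive root of 23 is 5.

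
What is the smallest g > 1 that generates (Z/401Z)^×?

3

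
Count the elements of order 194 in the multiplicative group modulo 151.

φ(151) = 151 − 1 = 150 = 2 · 3 · 5^2.
Since (Z/151Z)^× is cyclic of order 150, the number of elements of order d is φ(d) when d | 150 and 0 otherwise.
Since 194 ∤ 150, the count is 0.

0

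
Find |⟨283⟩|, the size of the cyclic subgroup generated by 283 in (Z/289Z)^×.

By Lagrange's theorem, ord_289(283) divides φ(289) = φ(17^2) = 17·(17−1) = 272 = 2^4 · 17.
Divisors of 272: 1, 2, 4, 8, 16, 17, 34, 68, 136, 272.
Test each divisor d:
283^1 ≡ 283
283^2 ≡ 36
283^4 ≡ 140
283^8 ≡ 237
283^16 ≡ 103
283^17 ≡ 249
283^34 ≡ 155
283^68 ≡ 38
283^136 ≡ 288
283^272 ≡ 1
Hence ord(283) = 272.

272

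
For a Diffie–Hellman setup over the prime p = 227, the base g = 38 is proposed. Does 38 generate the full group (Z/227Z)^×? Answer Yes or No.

φ(227) = 227 − 1 = 226 = 2 · 113.
An element g generates (Z/227Z)^× iff g^(226/q) ≢ 1 (mod 227) for each prime q ∈ {2, 113}.
38^113 ≡ 226 (mod 227)  [q = 2: ≢ 1 ✓]
38^2 ≡ 82 (mod 227)  [q = 113: ≢ 1 ✓]
All checks pass, so 38 has order 226 and is a primitive root modulo 227.

Yes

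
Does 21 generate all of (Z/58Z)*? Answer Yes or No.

φ(58) = φ(2)·φ(29) = 1·28 = 28 = 2^2 · 7.
Test 21^(28/q) mod 58 for each prime factor q of 28:
21^14 ≡ 57 (mod 58)  [q = 2: ≢ 1 ✓]
21^4 ≡ 7 (mod 58)  [q = 7: ≢ 1 ✓]
None equal 1, so ord_58(21) = 28: 21 is a primitive root.

Yes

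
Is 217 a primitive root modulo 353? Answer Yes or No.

No

φ(353) = 353 − 1 = 352 = 2^5 · 11.
217 is a primitive root mod 353 iff 217^(φ(353)/q) ≢ 1 for every prime q | φ(353), i.e. q ∈ {2, 11}.
217^176 ≡ 1 (mod 353)  [q = 2: ≡ 1 ✗]
217^32 ≡ 231 (mod 353)  [q = 11: ≢ 1 ✓]
217^176 ≡ 1 shows ord(217) | 176, strictly less than φ(353); not a primitive root.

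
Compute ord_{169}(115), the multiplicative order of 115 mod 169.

The order of 115 must divide φ(169) = φ(13^2) = 13·(13−1) = 156 = 2^2 · 3 · 13.
Divisors of 156: 1, 2, 3, 4, 6, 12, 13, 26, 39, 52, 78, 156.
Test each divisor d:
115^1 ≡ 115
115^2 ≡ 43
115^3 ≡ 44
115^4 ≡ 159
115^6 ≡ 77
115^12 ≡ 14
115^13 ≡ 89
115^26 ≡ 147
115^39 ≡ 70
115^52 ≡ 146
115^78 ≡ 168
115^156 ≡ 1
So ord_169(115) = 156.

156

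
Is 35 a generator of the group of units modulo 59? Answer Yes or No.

No

φ(59) = 59 − 1 = 58 = 2 · 29.
Test 35^(58/q) mod 59 for each prime factor q of 58:
35^29 ≡ 1 (mod 59)  [q = 2: ≡ 1 ✗]
35^2 ≡ 45 (mod 59)  [q = 29: ≢ 1 ✓]
The check at q = 2 fails, so 35 generates a proper subgroup.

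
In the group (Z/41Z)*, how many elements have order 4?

2

φ(41) = 41 − 1 = 40 = 2^3 · 5.
Since (Z/41Z)^× is cyclic of order 40, the number of elements of order d is φ(d) when d | 40 and 0 otherwise.
4 = 2^2 divides 40, and φ(4) = 2.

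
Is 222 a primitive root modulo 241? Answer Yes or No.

No

φ(241) = 241 − 1 = 240 = 2^4 · 3 · 5.
222 is a primitive root mod 241 iff 222^(φ(241)/q) ≢ 1 for every prime q | φ(241), i.e. q ∈ {2, 3, 5}.
222^120 ≡ 240 (mod 241)  [q = 2: ≢ 1 ✓]
222^80 ≡ 15 (mod 241)  [q = 3: ≢ 1 ✓]
222^48 ≡ 1 (mod 241)  [q = 5: ≡ 1 ✗]
222^48 ≡ 1 shows ord(222) | 48, strictly less than φ(241); not a primitive root.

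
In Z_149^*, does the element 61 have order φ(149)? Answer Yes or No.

No

φ(149) = 149 − 1 = 148 = 2^2 · 37.
It suffices to check that the order of 61 is not a proper divisor of 148: compute 61^(148/q) for q ∈ {2, 37}.
61^74 ≡ 1 (mod 149)  [q = 2: ≡ 1 ✗]
61^4 ≡ 16 (mod 149)  [q = 37: ≢ 1 ✓]
Since 61^74 ≡ 1, the order of 61 divides 74 < 148, so 61 is not a primitive root.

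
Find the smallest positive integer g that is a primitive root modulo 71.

φ(71) = 71 − 1 = 70 = 2 · 5 · 7.
Test candidates g = 2, 3, … against the prime factors q ∈ {2, 5, 7} of φ(71): g is a generator iff g^(70/q) ≢ 1 for every such q.
g = 2: 2^35 ≡ 1 — hits 1, so not a primitive root.
g = 3: 3^35 ≡ 1 — hits 1, so not a primitive root.
g = 4: 4^35 ≡ 1 — hits 1, so not a primitive root.
g = 5: 5^35 ≡ 1 — hits 1, so not a primitive root.
g = 6: 6^35 ≡ 1 — hits 1, so not a primitive root.
g = 7: 7^35 ≡ 70; 7^14 ≡ 54; 7^10 ≡ 45 — none is 1, so 7 is a primitive root.
The smallest primitive root modulo 71 is 7.

7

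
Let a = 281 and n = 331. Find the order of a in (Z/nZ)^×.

165

ord(281) | φ(331) = 331 − 1 = 330 = 2 · 3 · 5 · 11.
Divisors of 330: 1, 2, 3, 5, 6, 10, 11, 15, 22, 30, 33, 55, 66, 110, 165, 330.
Test each divisor d:
281^1 ≡ 281 (mod 331)
281^2 ≡ 183 (mod 331)
281^3 ≡ 118 (mod 331)
281^5 ≡ 79 (mod 331)
281^6 ≡ 22 (mod 331)
281^10 ≡ 283 (mod 331)
281^11 ≡ 83 (mod 331)
281^15 ≡ 180 (mod 331)
281^22 ≡ 269 (mod 331)
281^30 ≡ 293 (mod 331)
281^33 ≡ 150 (mod 331)
281^55 ≡ 299 (mod 331)
281^66 ≡ 323 (mod 331)
281^110 ≡ 31 (mod 331)
281^165 ≡ 1 (mod 331) ✓
The smallest such exponent is 165, so the order of 281 is 165.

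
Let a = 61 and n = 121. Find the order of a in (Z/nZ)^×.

110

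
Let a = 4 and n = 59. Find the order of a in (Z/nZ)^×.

29

Since 4 ∈ (Z/59Z)^×, its order divides φ(59) = 59 − 1 = 58 = 2 · 29.
Divisors of 58: 1, 2, 29, 58.
Test each divisor d:
4^1 ≡ 4
4^2 ≡ 16
4^29 ≡ 1
Hence ord(4) = 29.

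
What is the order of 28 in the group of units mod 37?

18

ord(28) | φ(37) = 37 − 1 = 36 = 2^2 · 3^2.
Divisors of 36: 1, 2, 3, 4, 6, 9, 12, 18, 36.
Test each divisor d:
28^1 ≡ 28 (mod 37)
28^2 ≡ 7 (mod 37)
28^3 ≡ 11 (mod 37)
28^4 ≡ 12 (mod 37)
28^6 ≡ 10 (mod 37)
28^9 ≡ 36 (mod 37)
28^12 ≡ 26 (mod 37)
28^18 ≡ 1 (mod 37) ✓
So ord_37(28) = 18.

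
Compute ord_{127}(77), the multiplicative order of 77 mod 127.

ord(77) | φ(127) = 127 − 1 = 126 = 2 · 3^2 · 7.
Divisors of 126: 1, 2, 3, 6, 7, 9, 14, 18, 21, 42, 63, 126.
Check 77^d mod 127 for each divisor in increasing order:
77^1 ≡ 77 (mod 127)
77^2 ≡ 87 (mod 127)
77^3 ≡ 95 (mod 127)
77^6 ≡ 8 (mod 127)
77^7 ≡ 108 (mod 127)
77^9 ≡ 125 (mod 127)
77^14 ≡ 107 (mod 127)
77^18 ≡ 4 (mod 127)
77^21 ≡ 126 (mod 127)
77^42 ≡ 1 (mod 127) ✓
Therefore the multiplicative order of 77 modulo 127 is 42.

42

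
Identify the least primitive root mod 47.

5

φ(47) = 47 − 1 = 46 = 2 · 23.
g is a primitive root iff g^(46/q) ≢ 1 (mod 47) for each prime q ∈ {2, 23}.
g = 2: 2^23 ≡ 1 — hits 1, so not a primitive root.
g = 3: 3^23 ≡ 1 — hits 1, so not a primitive root.
g = 4: 4^23 ≡ 1 — hits 1, so not a primitive root.
g = 5: 5^23 ≡ 46; 5^2 ≡ 25 — none is 1, so 5 is a primitive root.
So 5 is the smallest generator of (Z/47Z)^×.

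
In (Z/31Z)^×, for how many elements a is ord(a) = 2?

1

φ(31) = 31 − 1 = 30 = 2 · 3 · 5.
In a cyclic group of order 30, there are φ(d) elements of order d for each divisor d of 30, and zero for non-divisors.
2 | 30, and φ(2) = 2 − 1 = 1.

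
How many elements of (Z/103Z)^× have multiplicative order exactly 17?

16

φ(103) = 103 − 1 = 102 = 2 · 3 · 17.
In a cyclic group of order 102, there are φ(d) elements of order d for each divisor d of 102, and zero for non-divisors.
17 | 102, and φ(17) = 17 − 1 = 16.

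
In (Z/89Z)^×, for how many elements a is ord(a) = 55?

0

φ(89) = 89 − 1 = 88 = 2^3 · 11.
(Z/89Z)^× is cyclic (|G| = 88); a cyclic group of order m has exactly φ(d) elements of each order d | m, and none otherwise.
Since 55 ∤ 88, the count is 0.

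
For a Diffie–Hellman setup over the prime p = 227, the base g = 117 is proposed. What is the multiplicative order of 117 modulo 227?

The order of 117 must divide φ(227) = 227 − 1 = 226 = 2 · 113.
Divisors of 226: 1, 2, 113, 226.
Compute 117^d (mod 227) for the divisors d until we hit 1:
117^1 ≡ 117 (mod 227)
117^2 ≡ 69 (mod 227)
117^113 ≡ 226 (mod 227)
117^226 ≡ 1 (mod 227) ✓
So ord_227(117) = 226.

226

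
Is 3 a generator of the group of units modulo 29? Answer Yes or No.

Yes

φ(29) = 29 − 1 = 28 = 2^2 · 7.
It suffices to check that the order of 3 is not a proper divisor of 28: compute 3^(28/q) for q ∈ {2, 7}.
3^14 ≡ 28 (mod 29)  [q = 2: ≢ 1 ✓]
3^4 ≡ 23 (mod 29)  [q = 7: ≢ 1 ✓]
All checks pass, so 3 has order 28 and is a primitive root modulo 29.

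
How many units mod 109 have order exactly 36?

φ(109) = 109 − 1 = 108 = 2^2 · 3^3.
In a cyclic group of order 108, there are φ(d) elements of order d for each divisor d of 108, and zero for non-divisors.
36 = 2^2 · 3^2 divides 108, and φ(36) = 12.

12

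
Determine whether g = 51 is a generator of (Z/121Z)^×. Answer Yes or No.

Yes

φ(121) = φ(11^2) = 11·(11−1) = 110 = 2 · 5 · 11.
An element g generates (Z/121Z)^× iff g^(110/q) ≢ 1 (mod 121) for each prime q ∈ {2, 5, 11}.
51^55 ≡ 120 (mod 121)  [q = 2: ≢ 1 ✓]
51^22 ≡ 27 (mod 121)  [q = 5: ≢ 1 ✓]
51^10 ≡ 34 (mod 121)  [q = 11: ≢ 1 ✓]
All checks pass, so 51 has order 110 and is a primitive root modulo 121.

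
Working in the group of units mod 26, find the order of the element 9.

3

ord(9) | φ(26) = φ(2)·φ(13) = 1·12 = 12 = 2^2 · 3.
Divisors of 12: 1, 2, 3, 4, 6, 12.
Test each divisor d:
9^1 ≡ 9
9^2 ≡ 3
9^3 ≡ 1
Therefore the multiplicative order of 9 modulo 26 is 3.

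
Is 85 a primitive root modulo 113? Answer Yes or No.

No

φ(113) = 113 − 1 = 112 = 2^4 · 7.
Test 85^(112/q) mod 113 for each prime factor q of 112:
85^56 ≡ 1 (mod 113)  [q = 2: ≡ 1 ✗]
85^16 ≡ 106 (mod 113)  [q = 7: ≢ 1 ✓]
85^56 ≡ 1 shows ord(85) | 56, strictly less than φ(113); not a primitive root.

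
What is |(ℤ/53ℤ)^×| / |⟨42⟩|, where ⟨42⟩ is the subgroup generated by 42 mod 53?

4

Since 42 ∈ (Z/53Z)^×, its order divides φ(53) = 53 − 1 = 52 = 2^2 · 13.
Divisors of 52: 1, 2, 4, 13, 26, 52.
Test each divisor d:
42^1 ≡ 42 (mod 53)
42^2 ≡ 15 (mod 53)
42^4 ≡ 13 (mod 53)
42^13 ≡ 1 (mod 53) ✓
Thus |⟨42⟩| = ord(42) = 13.
The index is φ(53) / ord(42) = 52 / 13 = 4.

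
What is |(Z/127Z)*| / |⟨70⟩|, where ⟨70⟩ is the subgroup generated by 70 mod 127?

2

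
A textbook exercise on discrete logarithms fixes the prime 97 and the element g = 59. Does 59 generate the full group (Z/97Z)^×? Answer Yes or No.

Yes

φ(97) = 97 − 1 = 96 = 2^5 · 3.
59 is a primitive root mod 97 iff 59^(φ(97)/q) ≢ 1 for every prime q | φ(97), i.e. q ∈ {2, 3}.
59^48 ≡ 96 (mod 97)  [q = 2: ≢ 1 ✓]
59^32 ≡ 35 (mod 97)  [q = 3: ≢ 1 ✓]
All checks pass, so 59 has order 96 and is a primitive root modulo 97.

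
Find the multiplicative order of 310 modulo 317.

By Lagrange's theorem, ord_317(310) divides φ(317) = 317 − 1 = 316 = 2^2 · 79.
Divisors of 316: 1, 2, 4, 79, 158, 316.
Compute 310^d (mod 317) for the divisors d until we hit 1:
310^1 ≡ 310 (mod 317)
310^2 ≡ 49 (mod 317)
310^4 ≡ 182 (mod 317)
310^79 ≡ 1 (mod 317) ✓
So ord_317(310) = 79.

79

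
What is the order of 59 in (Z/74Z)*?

36

The order of 59 must divide φ(74) = φ(2)·φ(37) = 1·36 = 36 = 2^2 · 3^2.
Divisors of 36: 1, 2, 3, 4, 6, 9, 12, 18, 36.
Test each divisor d:
59^1 ≡ 59 (mod 74)
59^2 ≡ 3 (mod 74)
59^3 ≡ 29 (mod 74)
59^4 ≡ 9 (mod 74)
59^6 ≡ 27 (mod 74)
59^9 ≡ 43 (mod 74)
59^12 ≡ 63 (mod 74)
59^18 ≡ 73 (mod 74)
59^36 ≡ 1 (mod 74) ✓
Therefore the multiplicative order of 59 modulo 74 is 36.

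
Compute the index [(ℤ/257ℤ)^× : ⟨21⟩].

By Lagrange's theorem, ord_257(21) divides φ(257) = 257 − 1 = 256 = 2^8.
Divisors of 256: 1, 2, 4, 8, 16, 32, 64, 128, 256.
Test each divisor d:
21^1 ≡ 21
21^2 ≡ 184
21^4 ≡ 189
21^8 ≡ 255
21^16 ≡ 4
21^32 ≡ 16
21^64 ≡ 256
21^128 ≡ 1
Thus |⟨21⟩| = ord(21) = 128.
[(Z/257Z)^× : ⟨21⟩] = 256/128 = 2.

2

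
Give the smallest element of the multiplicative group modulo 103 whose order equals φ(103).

5

φ(103) = 103 − 1 = 102 = 2 · 3 · 17.
g is a primitive root iff g^(102/q) ≢ 1 (mod 103) for each prime q ∈ {2, 3, 17}.
g = 2: 2^51 ≡ 1 — hits 1, so not a primitive root.
g = 3: 3^51 ≡ 102; 3^34 ≡ 1 — hits 1, so not a primitive root.
g = 4: 4^51 ≡ 1 — hits 1, so not a primitive root.
g = 5: 5^51 ≡ 102; 5^34 ≡ 56; 5^6 ≡ 72 — none is 1, so 5 is a primitive root.
So 5 is the smallest generator of (Z/103Z)^×.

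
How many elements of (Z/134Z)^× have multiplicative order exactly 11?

10

φ(134) = φ(2)·φ(67) = 1·66 = 66 = 2 · 3 · 11.
In a cyclic group of order 66, there are φ(d) elements of order d for each divisor d of 66, and zero for non-divisors.
11 | 66, and φ(11) = 11 − 1 = 10.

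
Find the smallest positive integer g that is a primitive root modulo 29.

φ(29) = 29 − 1 = 28 = 2^2 · 7.
g is a primitive root iff g^(28/q) ≢ 1 (mod 29) for each prime q ∈ {2, 7}.
g = 2: 2^14 ≡ 28; 2^4 ≡ 16 — none is 1, so 2 is a primitive root.
So 2 is the smallest generator of (Z/29Z)^×.

2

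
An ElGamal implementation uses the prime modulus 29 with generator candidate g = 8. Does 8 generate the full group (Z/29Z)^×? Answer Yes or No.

φ(29) = 29 − 1 = 28 = 2^2 · 7.
It suffices to check that the order of 8 is not a proper divisor of 28: compute 8^(28/q) for q ∈ {2, 7}.
8^14 ≡ 28 (mod 29)  [q = 2: ≢ 1 ✓]
8^4 ≡ 7 (mod 29)  [q = 7: ≢ 1 ✓]
All checks pass, so 8 has order 28 and is a primitive root modulo 29.

Yes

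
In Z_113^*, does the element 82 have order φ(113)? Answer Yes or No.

φ(113) = 113 − 1 = 112 = 2^4 · 7.
It suffices to check that the order of 82 is not a proper divisor of 112: compute 82^(112/q) for q ∈ {2, 7}.
82^56 ≡ 1 (mod 113)  [q = 2: ≡ 1 ✗]
82^16 ≡ 49 (mod 113)  [q = 7: ≢ 1 ✓]
Since 82^56 ≡ 1, the order of 82 divides 56 < 112, so 82 is not a primitive root.

No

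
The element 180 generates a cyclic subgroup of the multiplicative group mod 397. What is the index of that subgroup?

The order of 180 must divide φ(397) = 397 − 1 = 396 = 2^2 · 3^2 · 11.
Divisors of 396: 1, 2, 3, 4, 6, 9, 11, 12, 18, 22, 33, 36, 44, 66, 99, 132, 198, 396.
Check 180^d mod 397 for each divisor in increasing order:
180^1 ≡ 180 (mod 397)
180^2 ≡ 243 (mod 397)
180^3 ≡ 70 (mod 397)
180^4 ≡ 293 (mod 397)
180^6 ≡ 136 (mod 397)
180^9 ≡ 389 (mod 397)
180^11 ≡ 41 (mod 397)
180^12 ≡ 234 (mod 397)
180^18 ≡ 64 (mod 397)
180^22 ≡ 93 (mod 397)
180^33 ≡ 240 (mod 397)
180^36 ≡ 126 (mod 397)
180^44 ≡ 312 (mod 397)
180^66 ≡ 35 (mod 397)
180^99 ≡ 63 (mod 397)
180^132 ≡ 34 (mod 397)
180^198 ≡ 396 (mod 397)
180^396 ≡ 1 (mod 397) ✓
Thus |⟨180⟩| = ord(180) = 396.
The index is φ(397) / ord(180) = 396 / 396 = 1.

1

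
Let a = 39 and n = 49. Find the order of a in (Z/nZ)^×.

21

Since 39 ∈ (Z/49Z)^×, its order divides φ(49) = φ(7^2) = 7·(7−1) = 42 = 2 · 3 · 7.
Divisors of 42: 1, 2, 3, 6, 7, 14, 21, 42.
Check 39^d mod 49 for each divisor in increasing order:
39^1 ≡ 39
39^2 ≡ 2
39^3 ≡ 29
39^6 ≡ 8
39^7 ≡ 18
39^14 ≡ 30
39^21 ≡ 1
Therefore the multiplicative order of 39 modulo 49 is 21.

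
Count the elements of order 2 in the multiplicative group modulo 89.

φ(89) = 89 − 1 = 88 = 2^3 · 11.
In a cyclic group of order 88, there are φ(d) elements of order d for each divisor d of 88, and zero for non-divisors.
2 | 88, and φ(2) = 2 − 1 = 1.

1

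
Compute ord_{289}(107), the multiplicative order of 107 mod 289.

The order of 107 must divide φ(289) = φ(17^2) = 17·(17−1) = 272 = 2^4 · 17.
Divisors of 272: 1, 2, 4, 8, 16, 17, 34, 68, 136, 272.
Test each divisor d:
107^1 ≡ 107 (mod 289)
107^2 ≡ 178 (mod 289)
107^4 ≡ 183 (mod 289)
107^8 ≡ 254 (mod 289)
107^16 ≡ 69 (mod 289)
107^17 ≡ 158 (mod 289)
107^34 ≡ 110 (mod 289)
107^68 ≡ 251 (mod 289)
107^136 ≡ 288 (mod 289)
107^272 ≡ 1 (mod 289) ✓
The smallest such exponent is 272, so the order of 107 is 272.

272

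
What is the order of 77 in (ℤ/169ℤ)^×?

ord(77) | φ(169) = φ(13^2) = 13·(13−1) = 156 = 2^2 · 3 · 13.
Divisors of 156: 1, 2, 3, 4, 6, 12, 13, 26, 39, 52, 78, 156.
Check 77^d mod 169 for each divisor in increasing order:
77^1 ≡ 77 (mod 169)
77^2 ≡ 14 (mod 169)
77^3 ≡ 64 (mod 169)
77^4 ≡ 27 (mod 169)
77^6 ≡ 40 (mod 169)
77^12 ≡ 79 (mod 169)
77^13 ≡ 168 (mod 169)
77^26 ≡ 1 (mod 169) ✓
So ord_169(77) = 26.

26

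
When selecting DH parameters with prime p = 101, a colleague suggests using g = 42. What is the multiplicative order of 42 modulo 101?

ord(42) | φ(101) = 101 − 1 = 100 = 2^2 · 5^2.
Divisors of 100: 1, 2, 4, 5, 10, 20, 25, 50, 100.
Test each divisor d:
42^1 ≡ 42 (mod 101)
42^2 ≡ 47 (mod 101)
42^4 ≡ 88 (mod 101)
42^5 ≡ 60 (mod 101)
42^10 ≡ 65 (mod 101)
42^20 ≡ 84 (mod 101)
42^25 ≡ 91 (mod 101)
42^50 ≡ 100 (mod 101)
42^100 ≡ 1 (mod 101) ✓
So ord_101(42) = 100.

100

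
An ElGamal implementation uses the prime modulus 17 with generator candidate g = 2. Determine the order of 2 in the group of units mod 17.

8

The order of 2 must divide φ(17) = 17 − 1 = 16 = 2^4.
Divisors of 16: 1, 2, 4, 8, 16.
Check 2^d mod 17 for each divisor in increasing order:
2^1 ≡ 2 (mod 17)
2^2 ≡ 4 (mod 17)
2^4 ≡ 16 (mod 17)
2^8 ≡ 1 (mod 17) ✓
So ord_17(2) = 8.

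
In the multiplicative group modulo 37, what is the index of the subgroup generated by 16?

Since 16 ∈ (Z/37Z)^×, its order divides φ(37) = 37 − 1 = 36 = 2^2 · 3^2.
Divisors of 36: 1, 2, 3, 4, 6, 9, 12, 18, 36.
Compute 16^d (mod 37) for the divisors d until we hit 1:
16^1 ≡ 16 (mod 37)
16^2 ≡ 34 (mod 37)
16^3 ≡ 26 (mod 37)
16^4 ≡ 9 (mod 37)
16^6 ≡ 10 (mod 37)
16^9 ≡ 1 (mod 37) ✓
The order of 16 is 9, so the subgroup it generates has 9 elements.
Index = |(Z/37Z)^×| / |⟨16⟩| = 36 / 9 = 4.

4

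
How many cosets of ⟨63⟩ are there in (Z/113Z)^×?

2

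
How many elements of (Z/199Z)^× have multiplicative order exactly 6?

2

φ(199) = 199 − 1 = 198 = 2 · 3^2 · 11.
Since (Z/199Z)^× is cyclic of order 198, the number of elements of order d is φ(d) when d | 198 and 0 otherwise.
6 = 2 · 3 divides 198, and φ(6) = 2.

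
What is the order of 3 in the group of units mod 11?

5

The order of 3 must divide φ(11) = 11 − 1 = 10 = 2 · 5.
Divisors of 10: 1, 2, 5, 10.
Compute 3^d (mod 11) for the divisors d until we hit 1:
3^1 ≡ 3
3^2 ≡ 9
3^5 ≡ 1
So ord_11(3) = 5.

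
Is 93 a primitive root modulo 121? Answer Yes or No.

φ(121) = φ(11^2) = 11·(11−1) = 110 = 2 · 5 · 11.
Test 93^(110/q) mod 121 for each prime factor q of 110:
93^55 ≡ 1 (mod 121)  [q = 2: ≡ 1 ✗]
93^22 ≡ 3 (mod 121)  [q = 5: ≢ 1 ✓]
93^10 ≡ 12 (mod 121)  [q = 11: ≢ 1 ✓]
Since 93^55 ≡ 1, the order of 93 divides 55 < 110, so 93 is not a primitive root.

No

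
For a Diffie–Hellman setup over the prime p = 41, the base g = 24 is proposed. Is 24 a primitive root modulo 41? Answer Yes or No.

Yes

φ(41) = 41 − 1 = 40 = 2^3 · 5.
24 is a primitive root mod 41 iff 24^(φ(41)/q) ≢ 1 for every prime q | φ(41), i.e. q ∈ {2, 5}.
24^20 ≡ 40 (mod 41)  [q = 2: ≢ 1 ✓]
24^8 ≡ 16 (mod 41)  [q = 5: ≢ 1 ✓]
Every test exponent gives a nontrivial residue, hence 24 generates the full group.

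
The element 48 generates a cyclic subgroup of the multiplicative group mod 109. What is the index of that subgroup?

The order of 48 must divide φ(109) = 109 − 1 = 108 = 2^2 · 3^3.
Divisors of 108: 1, 2, 3, 4, 6, 9, 12, 18, 27, 36, 54, 108.
Evaluate successive powers at the divisors of 108:
48^1 ≡ 48
48^2 ≡ 15
48^3 ≡ 66
48^4 ≡ 7
48^6 ≡ 105
48^9 ≡ 63
48^12 ≡ 16
48^18 ≡ 45
48^27 ≡ 1
So ord_109(48) = 27, hence |⟨48⟩| = 27.
[(Z/109Z)^× : ⟨48⟩] = 108/27 = 4.

4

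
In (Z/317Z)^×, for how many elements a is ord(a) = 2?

1

φ(317) = 317 − 1 = 316 = 2^2 · 79.
Since (Z/317Z)^× is cyclic of order 316, the number of elements of order d is φ(d) when d | 316 and 0 otherwise.
2 | 316, and φ(2) = 2 − 1 = 1.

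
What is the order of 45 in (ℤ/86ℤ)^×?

The order of 45 must divide φ(86) = φ(2)·φ(43) = 1·42 = 42 = 2 · 3 · 7.
Divisors of 42: 1, 2, 3, 6, 7, 14, 21, 42.
Test each divisor d:
45^1 ≡ 45 (mod 86)
45^2 ≡ 47 (mod 86)
45^3 ≡ 51 (mod 86)
45^6 ≡ 21 (mod 86)
45^7 ≡ 85 (mod 86)
45^14 ≡ 1 (mod 86) ✓
The smallest such exponent is 14, so the order of 45 is 14.

14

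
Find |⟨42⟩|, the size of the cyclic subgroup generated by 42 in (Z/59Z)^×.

58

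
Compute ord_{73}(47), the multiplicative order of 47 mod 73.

72

By Lagrange's theorem, ord_73(47) divides φ(73) = 73 − 1 = 72 = 2^3 · 3^2.
Divisors of 72: 1, 2, 3, 4, 6, 8, 9, 12, 18, 24, 36, 72.
Compute 47^d (mod 73) for the divisors d until we hit 1:
47^1 ≡ 47 (mod 73)
47^2 ≡ 19 (mod 73)
47^3 ≡ 17 (mod 73)
47^4 ≡ 69 (mod 73)
47^6 ≡ 70 (mod 73)
47^8 ≡ 16 (mod 73)
47^9 ≡ 22 (mod 73)
47^12 ≡ 9 (mod 73)
47^18 ≡ 46 (mod 73)
47^24 ≡ 8 (mod 73)
47^36 ≡ 72 (mod 73)
47^72 ≡ 1 (mod 73) ✓
Hence ord(47) = 72.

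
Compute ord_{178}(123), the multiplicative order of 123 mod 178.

4

ord(123) | φ(178) = φ(2)·φ(89) = 1·88 = 88 = 2^3 · 11.
Divisors of 88: 1, 2, 4, 8, 11, 22, 44, 88.
Check 123^d mod 178 for each divisor in increasing order:
123^1 ≡ 123
123^2 ≡ 177
123^4 ≡ 1
The smallest such exponent is 4, so the order of 123 is 4.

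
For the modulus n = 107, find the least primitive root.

2

φ(107) = 107 − 1 = 106 = 2 · 53.
Test candidates g = 2, 3, … against the prime factors q ∈ {2, 53} of φ(107): g is a generator iff g^(106/q) ≢ 1 for every such q.
g = 2: 2^53 ≡ 106; 2^2 ≡ 4 — none is 1, so 2 is a primitive root.
Hence the least primitive root of 107 is 2.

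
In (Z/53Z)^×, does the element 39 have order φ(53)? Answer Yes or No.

φ(53) = 53 − 1 = 52 = 2^2 · 13.
It suffices to check that the order of 39 is not a proper divisor of 52: compute 39^(52/q) for q ∈ {2, 13}.
39^26 ≡ 52 (mod 53)  [q = 2: ≢ 1 ✓]
39^4 ≡ 44 (mod 53)  [q = 13: ≢ 1 ✓]
None equal 1, so ord_53(39) = 52: 39 is a primitive root.

Yes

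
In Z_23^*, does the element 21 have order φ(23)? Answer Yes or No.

Yes

φ(23) = 23 − 1 = 22 = 2 · 11.
21 is a primitive root mod 23 iff 21^(φ(23)/q) ≢ 1 for every prime q | φ(23), i.e. q ∈ {2, 11}.
21^11 ≡ 22 (mod 23)  [q = 2: ≢ 1 ✓]
21^2 ≡ 4 (mod 23)  [q = 11: ≢ 1 ✓]
Every test exponent gives a nontrivial residue, hence 21 generates the full group.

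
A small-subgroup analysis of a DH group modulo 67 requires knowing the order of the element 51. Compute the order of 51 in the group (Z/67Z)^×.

66

Since 51 ∈ (Z/67Z)^×, its order divides φ(67) = 67 − 1 = 66 = 2 · 3 · 11.
Divisors of 66: 1, 2, 3, 6, 11, 22, 33, 66.
Evaluate successive powers at the divisors of 66:
51^1 ≡ 51 (mod 67)
51^2 ≡ 55 (mod 67)
51^3 ≡ 58 (mod 67)
51^6 ≡ 14 (mod 67)
51^11 ≡ 38 (mod 67)
51^22 ≡ 37 (mod 67)
51^33 ≡ 66 (mod 67)
51^66 ≡ 1 (mod 67) ✓
The smallest such exponent is 66, so the order of 51 is 66.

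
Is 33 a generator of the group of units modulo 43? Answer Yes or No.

φ(43) = 43 − 1 = 42 = 2 · 3 · 7.
Test 33^(42/q) mod 43 for each prime factor q of 42:
33^21 ≡ 42 (mod 43)  [q = 2: ≢ 1 ✓]
33^14 ≡ 36 (mod 43)  [q = 3: ≢ 1 ✓]
33^6 ≡ 35 (mod 43)  [q = 7: ≢ 1 ✓]
All checks pass, so 33 has order 42 and is a primitive root modulo 43.

Yes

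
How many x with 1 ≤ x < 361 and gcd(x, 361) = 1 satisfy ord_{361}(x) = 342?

108

φ(361) = φ(19^2) = 19·(19−1) = 342 = 2 · 3^2 · 19.
(Z/361Z)^× is cyclic (|G| = 342); a cyclic group of order m has exactly φ(d) elements of each order d | m, and none otherwise.
342 = 2 · 3^2 · 19 divides 342, and φ(342) = 108.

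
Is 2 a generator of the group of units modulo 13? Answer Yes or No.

Yes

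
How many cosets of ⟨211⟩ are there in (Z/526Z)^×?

1

Since 211 ∈ (Z/526Z)^×, its order divides φ(526) = φ(2)·φ(263) = 1·262 = 262 = 2 · 131.
Divisors of 262: 1, 2, 131, 262.
Evaluate successive powers at the divisors of 262:
211^1 ≡ 211
211^2 ≡ 337
211^131 ≡ 525
211^262 ≡ 1
The order of 211 is 262, so the subgroup it generates has 262 elements.
[(Z/526Z)^× : ⟨211⟩] = 262/262 = 1.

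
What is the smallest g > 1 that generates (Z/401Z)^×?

φ(401) = 401 − 1 = 400 = 2^4 · 5^2.
Test candidates g = 2, 3, … against the prime factors q ∈ {2, 5} of φ(401): g is a generator iff g^(400/q) ≢ 1 for every such q.
g = 2: 2^200 ≡ 1 — hits 1, so not a primitive root.
g = 3: 3^200 ≡ 400; 3^80 ≡ 72 — none is 1, so 3 is a primitive root.
The smallest primitive root modulo 401 is 3.

3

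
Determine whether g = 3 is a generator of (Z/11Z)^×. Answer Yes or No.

No

φ(11) = 11 − 1 = 10 = 2 · 5.
An element g generates (Z/11Z)^× iff g^(10/q) ≢ 1 (mod 11) for each prime q ∈ {2, 5}.
3^5 ≡ 1 (mod 11)  [q = 2: ≡ 1 ✗]
3^2 ≡ 9 (mod 11)  [q = 5: ≢ 1 ✓]
The check at q = 2 fails, so 3 generates a proper subgroup.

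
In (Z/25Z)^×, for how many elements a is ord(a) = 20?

8

φ(25) = φ(5^2) = 5·(5−1) = 20 = 2^2 · 5.
Since (Z/25Z)^× is cyclic of order 20, the number of elements of order d is φ(d) when d | 20 and 0 otherwise.
20 = 2^2 · 5 divides 20, and φ(20) = 8.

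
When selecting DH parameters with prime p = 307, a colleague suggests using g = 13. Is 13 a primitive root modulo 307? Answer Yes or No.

φ(307) = 307 − 1 = 306 = 2 · 3^2 · 17.
An element g generates (Z/307Z)^× iff g^(306/q) ≢ 1 (mod 307) for each prime q ∈ {2, 3, 17}.
13^153 ≡ 306 (mod 307)  [q = 2: ≢ 1 ✓]
13^102 ≡ 289 (mod 307)  [q = 3: ≢ 1 ✓]
13^18 ≡ 272 (mod 307)  [q = 17: ≢ 1 ✓]
All checks pass, so 13 has order 306 and is a primitive root modulo 307.

Yes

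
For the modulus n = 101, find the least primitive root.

2

φ(101) = 101 − 1 = 100 = 2^2 · 5^2.
Test candidates g = 2, 3, … against the prime factors q ∈ {2, 5} of φ(101): g is a generator iff g^(100/q) ≢ 1 for every such q.
g = 2: 2^50 ≡ 100; 2^20 ≡ 95 — none is 1, so 2 is a primitive root.
Hence the least primitive root of 101 is 2.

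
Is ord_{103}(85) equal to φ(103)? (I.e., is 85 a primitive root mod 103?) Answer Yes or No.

φ(103) = 103 − 1 = 102 = 2 · 3 · 17.
85 is a primitive root mod 103 iff 85^(φ(103)/q) ≢ 1 for every prime q | φ(103), i.e. q ∈ {2, 3, 17}.
85^51 ≡ 102 (mod 103)  [q = 2: ≢ 1 ✓]
85^34 ≡ 46 (mod 103)  [q = 3: ≢ 1 ✓]
85^6 ≡ 79 (mod 103)  [q = 17: ≢ 1 ✓]
None equal 1, so ord_103(85) = 102: 85 is a primitive root.

Yes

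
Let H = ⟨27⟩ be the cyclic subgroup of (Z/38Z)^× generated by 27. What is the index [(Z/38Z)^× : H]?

3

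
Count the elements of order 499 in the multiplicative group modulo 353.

0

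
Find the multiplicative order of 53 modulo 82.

40

By Lagrange's theorem, ord_82(53) divides φ(82) = φ(2)·φ(41) = 1·40 = 40 = 2^3 · 5.
Divisors of 40: 1, 2, 4, 5, 8, 10, 20, 40.
Evaluate successive powers at the divisors of 40:
53^1 ≡ 53 (mod 82)
53^2 ≡ 21 (mod 82)
53^4 ≡ 31 (mod 82)
53^5 ≡ 3 (mod 82)
53^8 ≡ 59 (mod 82)
53^10 ≡ 9 (mod 82)
53^20 ≡ 81 (mod 82)
53^40 ≡ 1 (mod 82) ✓
So ord_82(53) = 40.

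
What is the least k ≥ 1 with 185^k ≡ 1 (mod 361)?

By Lagrange's theorem, ord_361(185) divides φ(361) = φ(19^2) = 19·(19−1) = 342 = 2 · 3^2 · 19.
Divisors of 342: 1, 2, 3, 6, 9, 18, 19, 38, 57, 114, 171, 342.
Evaluate successive powers at the divisors of 342:
185^1 ≡ 185 (mod 361)
185^2 ≡ 291 (mod 361)
185^3 ≡ 46 (mod 361)
185^6 ≡ 311 (mod 361)
185^9 ≡ 227 (mod 361)
185^18 ≡ 267 (mod 361)
185^19 ≡ 299 (mod 361)
185^38 ≡ 234 (mod 361)
185^57 ≡ 293 (mod 361)
185^114 ≡ 292 (mod 361)
185^171 ≡ 360 (mod 361)
185^342 ≡ 1 (mod 361) ✓
Hence ord(185) = 342.

342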